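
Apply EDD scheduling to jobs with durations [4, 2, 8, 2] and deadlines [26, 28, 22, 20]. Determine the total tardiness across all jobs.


Sort by due date (EDD order): [(2, 20), (8, 22), (4, 26), (2, 28)]
Compute completion times and tardiness:
  Job 1: p=2, d=20, C=2, tardiness=max(0,2-20)=0
  Job 2: p=8, d=22, C=10, tardiness=max(0,10-22)=0
  Job 3: p=4, d=26, C=14, tardiness=max(0,14-26)=0
  Job 4: p=2, d=28, C=16, tardiness=max(0,16-28)=0
Total tardiness = 0

0


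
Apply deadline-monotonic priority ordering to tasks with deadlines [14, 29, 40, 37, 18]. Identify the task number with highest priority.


Sort tasks by relative deadline (ascending):
  Task 1: deadline = 14
  Task 5: deadline = 18
  Task 2: deadline = 29
  Task 4: deadline = 37
  Task 3: deadline = 40
Priority order (highest first): [1, 5, 2, 4, 3]
Highest priority task = 1

1


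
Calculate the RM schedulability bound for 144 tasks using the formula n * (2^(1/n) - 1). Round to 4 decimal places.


Compute 2^(1/144) = 1.0048251257
Subtract 1: 1.0048251257 - 1 = 0.0048251257
Multiply by n: 144 * 0.0048251257 = 0.6948181008
Round to 4 dp: 0.6948

0.6948


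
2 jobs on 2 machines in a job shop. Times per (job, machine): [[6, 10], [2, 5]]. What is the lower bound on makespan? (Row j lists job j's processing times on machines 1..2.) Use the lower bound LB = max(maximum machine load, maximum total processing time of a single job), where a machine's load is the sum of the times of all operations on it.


Machine loads:
  Machine 1: 6 + 2 = 8
  Machine 2: 10 + 5 = 15
Max machine load = 15
Job totals:
  Job 1: 16
  Job 2: 7
Max job total = 16
Lower bound = max(15, 16) = 16

16


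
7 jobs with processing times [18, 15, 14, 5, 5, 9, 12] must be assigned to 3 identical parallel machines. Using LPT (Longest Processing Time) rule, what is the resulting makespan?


Sort jobs in decreasing order (LPT): [18, 15, 14, 12, 9, 5, 5]
Assign each job to the least loaded machine:
  Machine 1: jobs [18, 5, 5], load = 28
  Machine 2: jobs [15, 9], load = 24
  Machine 3: jobs [14, 12], load = 26
Makespan = max load = 28

28


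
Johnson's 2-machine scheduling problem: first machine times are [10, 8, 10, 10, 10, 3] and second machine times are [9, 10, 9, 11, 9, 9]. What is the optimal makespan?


Apply Johnson's rule:
  Group 1 (a <= b): [(6, 3, 9), (2, 8, 10), (4, 10, 11)]
  Group 2 (a > b): [(1, 10, 9), (3, 10, 9), (5, 10, 9)]
Optimal job order: [6, 2, 4, 1, 3, 5]
Schedule:
  Job 6: M1 done at 3, M2 done at 12
  Job 2: M1 done at 11, M2 done at 22
  Job 4: M1 done at 21, M2 done at 33
  Job 1: M1 done at 31, M2 done at 42
  Job 3: M1 done at 41, M2 done at 51
  Job 5: M1 done at 51, M2 done at 60
Makespan = 60

60


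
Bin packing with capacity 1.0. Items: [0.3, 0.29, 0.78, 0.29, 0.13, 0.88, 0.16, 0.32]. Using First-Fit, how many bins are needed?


Place items sequentially using First-Fit:
  Item 0.3 -> new Bin 1
  Item 0.29 -> Bin 1 (now 0.59)
  Item 0.78 -> new Bin 2
  Item 0.29 -> Bin 1 (now 0.88)
  Item 0.13 -> Bin 2 (now 0.91)
  Item 0.88 -> new Bin 3
  Item 0.16 -> new Bin 4
  Item 0.32 -> Bin 4 (now 0.48)
Total bins used = 4

4


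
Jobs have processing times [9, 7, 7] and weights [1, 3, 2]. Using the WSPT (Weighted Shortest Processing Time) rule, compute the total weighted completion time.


Compute p/w ratios and sort ascending (WSPT): [(7, 3), (7, 2), (9, 1)]
Compute weighted completion times:
  Job (p=7,w=3): C=7, w*C=3*7=21
  Job (p=7,w=2): C=14, w*C=2*14=28
  Job (p=9,w=1): C=23, w*C=1*23=23
Total weighted completion time = 72

72


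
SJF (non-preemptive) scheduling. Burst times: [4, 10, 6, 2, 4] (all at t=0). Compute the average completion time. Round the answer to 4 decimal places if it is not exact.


SJF order (ascending): [2, 4, 4, 6, 10]
Completion times:
  Job 1: burst=2, C=2
  Job 2: burst=4, C=6
  Job 3: burst=4, C=10
  Job 4: burst=6, C=16
  Job 5: burst=10, C=26
Average completion = 60/5 = 12.0

12.0


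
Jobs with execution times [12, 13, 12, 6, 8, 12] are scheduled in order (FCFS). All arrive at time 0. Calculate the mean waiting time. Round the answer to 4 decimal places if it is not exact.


FCFS order (as given): [12, 13, 12, 6, 8, 12]
Waiting times:
  Job 1: wait = 0
  Job 2: wait = 12
  Job 3: wait = 25
  Job 4: wait = 37
  Job 5: wait = 43
  Job 6: wait = 51
Sum of waiting times = 168
Average waiting time = 168/6 = 28.0

28.0


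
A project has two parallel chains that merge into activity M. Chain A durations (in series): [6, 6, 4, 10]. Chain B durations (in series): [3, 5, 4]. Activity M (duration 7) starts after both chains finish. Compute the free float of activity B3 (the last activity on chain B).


ES(B3) = sum of predecessors on chain B = 8
EF(B3) = ES + duration = 8 + 4 = 12
Successor of B3 is M. ES(M) = max(sum(A), sum(B)) = max(26, 12) = 26
Free float = ES(successor) - EF(current) = 26 - 12 = 14

14


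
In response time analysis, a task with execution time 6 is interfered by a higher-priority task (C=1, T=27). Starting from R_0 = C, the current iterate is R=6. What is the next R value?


R_next = C + ceil(R_prev / T_hp) * C_hp
ceil(6 / 27) = ceil(0.2222) = 1
Interference = 1 * 1 = 1
R_next = 6 + 1 = 7

7


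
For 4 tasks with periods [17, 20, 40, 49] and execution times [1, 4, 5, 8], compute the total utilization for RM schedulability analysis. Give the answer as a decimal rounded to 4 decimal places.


Compute individual utilizations (exact fractions):
  Task 1: C/T = 1/17 (approx. 0.0588)
  Task 2: C/T = 4/20 = 1/5 (approx. 0.2)
  Task 3: C/T = 5/40 = 1/8 (approx. 0.125)
  Task 4: C/T = 8/49 (approx. 0.1633)
Total utilization U = 1/17 + 1/5 + 1/8 + 8/49 = 18229/33320
Rounded to 4 decimal places: U = 0.5471
RM (Liu & Layland) bound for 4 tasks = 0.756828; compare with U = 18229/33320 (approx. 0.547089)
U <= bound, so schedulable by RM sufficient condition.

0.5471


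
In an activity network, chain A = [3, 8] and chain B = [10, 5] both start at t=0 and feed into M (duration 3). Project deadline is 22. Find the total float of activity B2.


Forward pass: ES(B2) = sum of predecessors on chain B = 10
EF = ES + duration = 10 + 5 = 15
Backward pass: LF(M) = deadline = 22; LS(M) = 22 - 3 = 19
LF(B2) = LS(M) - sum(successors on chain B) = 19 - 0 = 19
LS = LF - duration = 19 - 5 = 14
Total float = LS - ES = 14 - 10 = 4

4


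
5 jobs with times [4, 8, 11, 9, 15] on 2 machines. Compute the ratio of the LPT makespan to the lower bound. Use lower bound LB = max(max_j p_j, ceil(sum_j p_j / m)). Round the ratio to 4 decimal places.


LPT order: [15, 11, 9, 8, 4]
Machine loads after assignment: [23, 24]
LPT makespan = 24
Lower bound = max(max_job, ceil(total/2)) = max(15, 24) = 24
Ratio = 24 / 24 = 1.0

1.0


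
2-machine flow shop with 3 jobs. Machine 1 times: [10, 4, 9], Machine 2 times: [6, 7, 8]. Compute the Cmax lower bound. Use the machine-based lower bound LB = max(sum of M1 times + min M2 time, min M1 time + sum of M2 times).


LB1 = sum(M1 times) + min(M2 times) = 23 + 6 = 29
LB2 = min(M1 times) + sum(M2 times) = 4 + 21 = 25
Lower bound = max(LB1, LB2) = max(29, 25) = 29

29


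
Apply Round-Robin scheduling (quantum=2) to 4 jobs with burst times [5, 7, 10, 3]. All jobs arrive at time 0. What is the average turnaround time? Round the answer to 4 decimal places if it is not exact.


Time quantum = 2
Execution trace:
  J1 runs 2 units, time = 2
  J2 runs 2 units, time = 4
  J3 runs 2 units, time = 6
  J4 runs 2 units, time = 8
  J1 runs 2 units, time = 10
  J2 runs 2 units, time = 12
  J3 runs 2 units, time = 14
  J4 runs 1 units, time = 15
  J1 runs 1 units, time = 16
  J2 runs 2 units, time = 18
  J3 runs 2 units, time = 20
  J2 runs 1 units, time = 21
  J3 runs 2 units, time = 23
  J3 runs 2 units, time = 25
Finish times: [16, 21, 25, 15]
Average turnaround = 77/4 = 19.25

19.25


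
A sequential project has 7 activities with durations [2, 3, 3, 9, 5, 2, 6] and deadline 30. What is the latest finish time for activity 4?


LF(activity 4) = deadline - sum of successor durations
Successors: activities 5 through 7 with durations [5, 2, 6]
Sum of successor durations = 13
LF = 30 - 13 = 17

17


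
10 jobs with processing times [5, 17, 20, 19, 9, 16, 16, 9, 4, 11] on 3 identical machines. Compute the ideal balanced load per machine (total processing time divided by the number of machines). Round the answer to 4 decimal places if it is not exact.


Total processing time = 5 + 17 + 20 + 19 + 9 + 16 + 16 + 9 + 4 + 11 = 126
Number of machines = 3
Ideal balanced load = 126 / 3 = 42.0

42.0


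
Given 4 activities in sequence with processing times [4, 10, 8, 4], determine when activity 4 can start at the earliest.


Activity 4 starts after activities 1 through 3 complete.
Predecessor durations: [4, 10, 8]
ES = 4 + 10 + 8 = 22

22


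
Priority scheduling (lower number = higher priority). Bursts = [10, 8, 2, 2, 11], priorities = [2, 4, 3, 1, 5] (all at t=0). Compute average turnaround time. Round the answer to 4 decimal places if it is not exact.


Sort by priority (ascending = highest first):
Order: [(1, 2), (2, 10), (3, 2), (4, 8), (5, 11)]
Completion times:
  Priority 1, burst=2, C=2
  Priority 2, burst=10, C=12
  Priority 3, burst=2, C=14
  Priority 4, burst=8, C=22
  Priority 5, burst=11, C=33
Average turnaround = 83/5 = 16.6

16.6


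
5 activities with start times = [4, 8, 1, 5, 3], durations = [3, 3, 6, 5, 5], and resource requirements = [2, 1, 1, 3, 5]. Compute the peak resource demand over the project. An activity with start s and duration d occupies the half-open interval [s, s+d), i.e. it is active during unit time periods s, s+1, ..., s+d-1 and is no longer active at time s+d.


Each activity i is active on [start_i, start_i + duration_i).
Compute total resource usage per time slot:
  t=0: active resources = [], total = 0
  t=1: active resources = [1], total = 1
  t=2: active resources = [1], total = 1
  t=3: active resources = [1, 5], total = 6
  t=4: active resources = [2, 1, 5], total = 8
  t=5: active resources = [2, 1, 3, 5], total = 11
  t=6: active resources = [2, 1, 3, 5], total = 11
  t=7: active resources = [3, 5], total = 8
  t=8: active resources = [1, 3], total = 4
  t=9: active resources = [1, 3], total = 4
  t=10: active resources = [1], total = 1
Peak resource demand = 11

11


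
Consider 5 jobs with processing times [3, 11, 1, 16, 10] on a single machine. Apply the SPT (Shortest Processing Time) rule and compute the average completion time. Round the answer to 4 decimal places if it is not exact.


Sort jobs by processing time (SPT order): [1, 3, 10, 11, 16]
Compute completion times sequentially:
  Job 1: processing = 1, completes at 1
  Job 2: processing = 3, completes at 4
  Job 3: processing = 10, completes at 14
  Job 4: processing = 11, completes at 25
  Job 5: processing = 16, completes at 41
Sum of completion times = 85
Average completion time = 85/5 = 17.0

17.0


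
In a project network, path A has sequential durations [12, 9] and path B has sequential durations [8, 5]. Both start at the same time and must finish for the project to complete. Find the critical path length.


Path A total = 12 + 9 = 21
Path B total = 8 + 5 = 13
Critical path = longest path = max(21, 13) = 21

21


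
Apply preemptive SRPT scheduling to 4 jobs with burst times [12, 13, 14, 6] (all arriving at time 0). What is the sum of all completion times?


Since all jobs arrive at t=0, SRPT equals SPT ordering.
SPT order: [6, 12, 13, 14]
Completion times:
  Job 1: p=6, C=6
  Job 2: p=12, C=18
  Job 3: p=13, C=31
  Job 4: p=14, C=45
Total completion time = 6 + 18 + 31 + 45 = 100

100


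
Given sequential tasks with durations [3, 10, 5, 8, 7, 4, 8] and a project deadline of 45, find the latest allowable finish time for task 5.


LF(activity 5) = deadline - sum of successor durations
Successors: activities 6 through 7 with durations [4, 8]
Sum of successor durations = 12
LF = 45 - 12 = 33

33


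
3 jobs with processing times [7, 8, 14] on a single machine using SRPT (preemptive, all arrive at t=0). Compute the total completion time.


Since all jobs arrive at t=0, SRPT equals SPT ordering.
SPT order: [7, 8, 14]
Completion times:
  Job 1: p=7, C=7
  Job 2: p=8, C=15
  Job 3: p=14, C=29
Total completion time = 7 + 15 + 29 = 51

51


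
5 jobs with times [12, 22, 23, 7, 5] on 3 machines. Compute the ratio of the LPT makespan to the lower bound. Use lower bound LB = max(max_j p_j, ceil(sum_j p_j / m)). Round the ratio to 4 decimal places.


LPT order: [23, 22, 12, 7, 5]
Machine loads after assignment: [23, 22, 24]
LPT makespan = 24
Lower bound = max(max_job, ceil(total/3)) = max(23, 23) = 23
Ratio = 24 / 23 = 1.0435

1.0435


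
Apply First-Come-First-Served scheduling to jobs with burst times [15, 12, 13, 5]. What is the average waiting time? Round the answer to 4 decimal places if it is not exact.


FCFS order (as given): [15, 12, 13, 5]
Waiting times:
  Job 1: wait = 0
  Job 2: wait = 15
  Job 3: wait = 27
  Job 4: wait = 40
Sum of waiting times = 82
Average waiting time = 82/4 = 20.5

20.5


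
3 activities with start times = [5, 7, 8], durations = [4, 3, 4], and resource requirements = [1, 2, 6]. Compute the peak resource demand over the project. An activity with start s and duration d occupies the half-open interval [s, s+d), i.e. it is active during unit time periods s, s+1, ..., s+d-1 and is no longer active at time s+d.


Each activity i is active on [start_i, start_i + duration_i).
Compute total resource usage per time slot:
  t=0: active resources = [], total = 0
  t=1: active resources = [], total = 0
  t=2: active resources = [], total = 0
  t=3: active resources = [], total = 0
  t=4: active resources = [], total = 0
  t=5: active resources = [1], total = 1
  t=6: active resources = [1], total = 1
  t=7: active resources = [1, 2], total = 3
  t=8: active resources = [1, 2, 6], total = 9
  t=9: active resources = [2, 6], total = 8
  t=10: active resources = [6], total = 6
  t=11: active resources = [6], total = 6
Peak resource demand = 9

9


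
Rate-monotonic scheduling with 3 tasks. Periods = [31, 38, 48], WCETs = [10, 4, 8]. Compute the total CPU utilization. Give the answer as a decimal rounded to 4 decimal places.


Compute individual utilizations (exact fractions):
  Task 1: C/T = 10/31 (approx. 0.3226)
  Task 2: C/T = 4/38 = 2/19 (approx. 0.1053)
  Task 3: C/T = 8/48 = 1/6 (approx. 0.1667)
Total utilization U = 10/31 + 2/19 + 1/6 = 2101/3534
Rounded to 4 decimal places: U = 0.5945
RM (Liu & Layland) bound for 3 tasks = 0.779763; compare with U = 2101/3534 (approx. 0.594510)
U <= bound, so schedulable by RM sufficient condition.

0.5945


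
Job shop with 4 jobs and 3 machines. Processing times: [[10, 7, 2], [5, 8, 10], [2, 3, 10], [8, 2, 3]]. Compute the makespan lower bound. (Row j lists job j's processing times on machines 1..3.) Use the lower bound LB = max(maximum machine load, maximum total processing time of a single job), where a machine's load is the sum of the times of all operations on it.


Machine loads:
  Machine 1: 10 + 5 + 2 + 8 = 25
  Machine 2: 7 + 8 + 3 + 2 = 20
  Machine 3: 2 + 10 + 10 + 3 = 25
Max machine load = 25
Job totals:
  Job 1: 19
  Job 2: 23
  Job 3: 15
  Job 4: 13
Max job total = 23
Lower bound = max(25, 23) = 25

25


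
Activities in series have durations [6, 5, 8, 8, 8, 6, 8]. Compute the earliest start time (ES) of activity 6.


Activity 6 starts after activities 1 through 5 complete.
Predecessor durations: [6, 5, 8, 8, 8]
ES = 6 + 5 + 8 + 8 + 8 = 35

35


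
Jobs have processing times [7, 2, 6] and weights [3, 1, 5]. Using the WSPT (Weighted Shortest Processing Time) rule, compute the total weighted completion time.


Compute p/w ratios and sort ascending (WSPT): [(6, 5), (2, 1), (7, 3)]
Compute weighted completion times:
  Job (p=6,w=5): C=6, w*C=5*6=30
  Job (p=2,w=1): C=8, w*C=1*8=8
  Job (p=7,w=3): C=15, w*C=3*15=45
Total weighted completion time = 83

83


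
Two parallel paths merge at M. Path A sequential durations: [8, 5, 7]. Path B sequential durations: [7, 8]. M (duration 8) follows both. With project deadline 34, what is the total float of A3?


Forward pass: ES(A3) = sum of predecessors on chain A = 13
EF = ES + duration = 13 + 7 = 20
Backward pass: LF(M) = deadline = 34; LS(M) = 34 - 8 = 26
LF(A3) = LS(M) - sum(successors on chain A) = 26 - 0 = 26
LS = LF - duration = 26 - 7 = 19
Total float = LS - ES = 19 - 13 = 6

6


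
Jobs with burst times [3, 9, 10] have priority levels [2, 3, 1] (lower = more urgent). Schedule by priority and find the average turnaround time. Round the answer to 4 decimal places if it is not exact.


Sort by priority (ascending = highest first):
Order: [(1, 10), (2, 3), (3, 9)]
Completion times:
  Priority 1, burst=10, C=10
  Priority 2, burst=3, C=13
  Priority 3, burst=9, C=22
Average turnaround = 45/3 = 15.0

15.0


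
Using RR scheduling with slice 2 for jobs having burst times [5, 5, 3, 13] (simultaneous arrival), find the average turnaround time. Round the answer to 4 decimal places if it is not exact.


Time quantum = 2
Execution trace:
  J1 runs 2 units, time = 2
  J2 runs 2 units, time = 4
  J3 runs 2 units, time = 6
  J4 runs 2 units, time = 8
  J1 runs 2 units, time = 10
  J2 runs 2 units, time = 12
  J3 runs 1 units, time = 13
  J4 runs 2 units, time = 15
  J1 runs 1 units, time = 16
  J2 runs 1 units, time = 17
  J4 runs 2 units, time = 19
  J4 runs 2 units, time = 21
  J4 runs 2 units, time = 23
  J4 runs 2 units, time = 25
  J4 runs 1 units, time = 26
Finish times: [16, 17, 13, 26]
Average turnaround = 72/4 = 18.0

18.0


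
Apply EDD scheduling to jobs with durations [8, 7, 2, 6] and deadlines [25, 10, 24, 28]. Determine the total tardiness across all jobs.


Sort by due date (EDD order): [(7, 10), (2, 24), (8, 25), (6, 28)]
Compute completion times and tardiness:
  Job 1: p=7, d=10, C=7, tardiness=max(0,7-10)=0
  Job 2: p=2, d=24, C=9, tardiness=max(0,9-24)=0
  Job 3: p=8, d=25, C=17, tardiness=max(0,17-25)=0
  Job 4: p=6, d=28, C=23, tardiness=max(0,23-28)=0
Total tardiness = 0

0


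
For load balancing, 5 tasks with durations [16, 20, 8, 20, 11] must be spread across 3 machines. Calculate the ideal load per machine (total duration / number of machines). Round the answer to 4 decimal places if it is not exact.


Total processing time = 16 + 20 + 8 + 20 + 11 = 75
Number of machines = 3
Ideal balanced load = 75 / 3 = 25.0

25.0


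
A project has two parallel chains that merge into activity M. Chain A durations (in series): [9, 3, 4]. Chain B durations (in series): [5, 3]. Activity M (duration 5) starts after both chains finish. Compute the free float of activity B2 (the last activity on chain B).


ES(B2) = sum of predecessors on chain B = 5
EF(B2) = ES + duration = 5 + 3 = 8
Successor of B2 is M. ES(M) = max(sum(A), sum(B)) = max(16, 8) = 16
Free float = ES(successor) - EF(current) = 16 - 8 = 8

8


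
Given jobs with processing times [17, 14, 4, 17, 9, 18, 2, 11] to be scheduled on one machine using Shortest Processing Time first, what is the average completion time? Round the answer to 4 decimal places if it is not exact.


Sort jobs by processing time (SPT order): [2, 4, 9, 11, 14, 17, 17, 18]
Compute completion times sequentially:
  Job 1: processing = 2, completes at 2
  Job 2: processing = 4, completes at 6
  Job 3: processing = 9, completes at 15
  Job 4: processing = 11, completes at 26
  Job 5: processing = 14, completes at 40
  Job 6: processing = 17, completes at 57
  Job 7: processing = 17, completes at 74
  Job 8: processing = 18, completes at 92
Sum of completion times = 312
Average completion time = 312/8 = 39.0

39.0


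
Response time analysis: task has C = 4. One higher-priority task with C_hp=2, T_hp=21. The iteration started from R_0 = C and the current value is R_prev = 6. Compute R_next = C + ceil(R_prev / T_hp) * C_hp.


R_next = C + ceil(R_prev / T_hp) * C_hp
ceil(6 / 21) = ceil(0.2857) = 1
Interference = 1 * 2 = 2
R_next = 4 + 2 = 6
R_next = R_prev, so the iteration has converged (response time = 6).

6


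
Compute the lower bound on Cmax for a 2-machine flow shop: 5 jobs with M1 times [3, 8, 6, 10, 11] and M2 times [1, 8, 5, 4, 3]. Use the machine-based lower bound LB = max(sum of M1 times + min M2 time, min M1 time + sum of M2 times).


LB1 = sum(M1 times) + min(M2 times) = 38 + 1 = 39
LB2 = min(M1 times) + sum(M2 times) = 3 + 21 = 24
Lower bound = max(LB1, LB2) = max(39, 24) = 39

39


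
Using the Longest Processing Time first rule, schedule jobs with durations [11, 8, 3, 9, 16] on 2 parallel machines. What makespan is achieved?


Sort jobs in decreasing order (LPT): [16, 11, 9, 8, 3]
Assign each job to the least loaded machine:
  Machine 1: jobs [16, 8], load = 24
  Machine 2: jobs [11, 9, 3], load = 23
Makespan = max load = 24

24


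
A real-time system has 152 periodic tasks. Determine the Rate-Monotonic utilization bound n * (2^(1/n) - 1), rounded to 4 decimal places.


Compute 2^(1/152) = 1.0045705923
Subtract 1: 1.0045705923 - 1 = 0.0045705923
Multiply by n: 152 * 0.0045705923 = 0.6947300296
Round to 4 dp: 0.6947

0.6947


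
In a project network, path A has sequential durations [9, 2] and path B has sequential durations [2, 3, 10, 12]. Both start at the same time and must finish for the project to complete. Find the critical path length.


Path A total = 9 + 2 = 11
Path B total = 2 + 3 + 10 + 12 = 27
Critical path = longest path = max(11, 27) = 27

27


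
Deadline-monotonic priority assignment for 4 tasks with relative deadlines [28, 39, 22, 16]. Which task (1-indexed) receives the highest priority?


Sort tasks by relative deadline (ascending):
  Task 4: deadline = 16
  Task 3: deadline = 22
  Task 1: deadline = 28
  Task 2: deadline = 39
Priority order (highest first): [4, 3, 1, 2]
Highest priority task = 4

4


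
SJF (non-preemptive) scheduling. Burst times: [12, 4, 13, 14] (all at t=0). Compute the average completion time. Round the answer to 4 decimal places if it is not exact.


SJF order (ascending): [4, 12, 13, 14]
Completion times:
  Job 1: burst=4, C=4
  Job 2: burst=12, C=16
  Job 3: burst=13, C=29
  Job 4: burst=14, C=43
Average completion = 92/4 = 23.0

23.0


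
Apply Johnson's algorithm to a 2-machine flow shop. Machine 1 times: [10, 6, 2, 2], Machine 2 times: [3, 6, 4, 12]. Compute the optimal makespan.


Apply Johnson's rule:
  Group 1 (a <= b): [(3, 2, 4), (4, 2, 12), (2, 6, 6)]
  Group 2 (a > b): [(1, 10, 3)]
Optimal job order: [3, 4, 2, 1]
Schedule:
  Job 3: M1 done at 2, M2 done at 6
  Job 4: M1 done at 4, M2 done at 18
  Job 2: M1 done at 10, M2 done at 24
  Job 1: M1 done at 20, M2 done at 27
Makespan = 27

27


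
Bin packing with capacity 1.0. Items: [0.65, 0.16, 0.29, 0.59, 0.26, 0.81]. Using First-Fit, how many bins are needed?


Place items sequentially using First-Fit:
  Item 0.65 -> new Bin 1
  Item 0.16 -> Bin 1 (now 0.81)
  Item 0.29 -> new Bin 2
  Item 0.59 -> Bin 2 (now 0.88)
  Item 0.26 -> new Bin 3
  Item 0.81 -> new Bin 4
Total bins used = 4

4


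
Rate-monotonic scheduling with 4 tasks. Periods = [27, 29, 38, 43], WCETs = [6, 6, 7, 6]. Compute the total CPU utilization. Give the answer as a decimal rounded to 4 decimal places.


Compute individual utilizations (exact fractions):
  Task 1: C/T = 6/27 = 2/9 (approx. 0.2222)
  Task 2: C/T = 6/29 (approx. 0.2069)
  Task 3: C/T = 7/38 (approx. 0.1842)
  Task 4: C/T = 6/43 (approx. 0.1395)
Total utilization U = 2/9 + 6/29 + 7/38 + 6/43 = 321077/426474
Rounded to 4 decimal places: U = 0.7529
RM (Liu & Layland) bound for 4 tasks = 0.756828; compare with U = 321077/426474 (approx. 0.752864)
U <= bound, so schedulable by RM sufficient condition.

0.7529


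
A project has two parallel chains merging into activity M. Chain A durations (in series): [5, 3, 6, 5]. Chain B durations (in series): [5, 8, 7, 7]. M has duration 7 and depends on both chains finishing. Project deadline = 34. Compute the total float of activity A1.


Forward pass: ES(A1) = sum of predecessors on chain A = 0
EF = ES + duration = 0 + 5 = 5
Backward pass: LF(M) = deadline = 34; LS(M) = 34 - 7 = 27
LF(A1) = LS(M) - sum(successors on chain A) = 27 - 14 = 13
LS = LF - duration = 13 - 5 = 8
Total float = LS - ES = 8 - 0 = 8

8


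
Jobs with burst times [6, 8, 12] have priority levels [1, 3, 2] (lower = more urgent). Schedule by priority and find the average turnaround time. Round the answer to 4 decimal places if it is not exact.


Sort by priority (ascending = highest first):
Order: [(1, 6), (2, 12), (3, 8)]
Completion times:
  Priority 1, burst=6, C=6
  Priority 2, burst=12, C=18
  Priority 3, burst=8, C=26
Average turnaround = 50/3 = 16.6667

16.6667


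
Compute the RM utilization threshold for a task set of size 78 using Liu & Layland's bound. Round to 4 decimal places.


Compute 2^(1/78) = 1.0089261045
Subtract 1: 1.0089261045 - 1 = 0.0089261045
Multiply by n: 78 * 0.0089261045 = 0.6962361510
Round to 4 dp: 0.6962

0.6962


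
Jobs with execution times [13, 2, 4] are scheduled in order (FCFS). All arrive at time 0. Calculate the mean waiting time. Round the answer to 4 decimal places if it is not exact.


FCFS order (as given): [13, 2, 4]
Waiting times:
  Job 1: wait = 0
  Job 2: wait = 13
  Job 3: wait = 15
Sum of waiting times = 28
Average waiting time = 28/3 = 9.3333

9.3333


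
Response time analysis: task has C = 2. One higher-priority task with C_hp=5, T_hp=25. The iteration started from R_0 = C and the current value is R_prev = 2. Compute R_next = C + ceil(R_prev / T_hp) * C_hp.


R_next = C + ceil(R_prev / T_hp) * C_hp
ceil(2 / 25) = ceil(0.08) = 1
Interference = 1 * 5 = 5
R_next = 2 + 5 = 7

7


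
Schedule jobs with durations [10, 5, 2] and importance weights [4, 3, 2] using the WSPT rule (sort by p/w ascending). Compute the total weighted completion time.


Compute p/w ratios and sort ascending (WSPT): [(2, 2), (5, 3), (10, 4)]
Compute weighted completion times:
  Job (p=2,w=2): C=2, w*C=2*2=4
  Job (p=5,w=3): C=7, w*C=3*7=21
  Job (p=10,w=4): C=17, w*C=4*17=68
Total weighted completion time = 93

93


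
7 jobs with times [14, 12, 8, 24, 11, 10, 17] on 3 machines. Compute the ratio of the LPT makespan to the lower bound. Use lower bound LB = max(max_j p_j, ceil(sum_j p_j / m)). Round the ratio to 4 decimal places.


LPT order: [24, 17, 14, 12, 11, 10, 8]
Machine loads after assignment: [34, 28, 34]
LPT makespan = 34
Lower bound = max(max_job, ceil(total/3)) = max(24, 32) = 32
Ratio = 34 / 32 = 1.0625

1.0625


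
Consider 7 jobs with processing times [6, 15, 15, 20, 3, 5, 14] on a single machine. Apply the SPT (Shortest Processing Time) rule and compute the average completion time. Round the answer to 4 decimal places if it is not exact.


Sort jobs by processing time (SPT order): [3, 5, 6, 14, 15, 15, 20]
Compute completion times sequentially:
  Job 1: processing = 3, completes at 3
  Job 2: processing = 5, completes at 8
  Job 3: processing = 6, completes at 14
  Job 4: processing = 14, completes at 28
  Job 5: processing = 15, completes at 43
  Job 6: processing = 15, completes at 58
  Job 7: processing = 20, completes at 78
Sum of completion times = 232
Average completion time = 232/7 = 33.1429

33.1429


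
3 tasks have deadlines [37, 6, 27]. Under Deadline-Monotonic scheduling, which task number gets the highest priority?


Sort tasks by relative deadline (ascending):
  Task 2: deadline = 6
  Task 3: deadline = 27
  Task 1: deadline = 37
Priority order (highest first): [2, 3, 1]
Highest priority task = 2

2


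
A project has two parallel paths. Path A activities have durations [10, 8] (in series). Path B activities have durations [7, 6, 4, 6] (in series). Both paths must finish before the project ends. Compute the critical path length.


Path A total = 10 + 8 = 18
Path B total = 7 + 6 + 4 + 6 = 23
Critical path = longest path = max(18, 23) = 23

23


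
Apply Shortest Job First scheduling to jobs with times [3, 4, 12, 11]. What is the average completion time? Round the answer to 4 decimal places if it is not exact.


SJF order (ascending): [3, 4, 11, 12]
Completion times:
  Job 1: burst=3, C=3
  Job 2: burst=4, C=7
  Job 3: burst=11, C=18
  Job 4: burst=12, C=30
Average completion = 58/4 = 14.5

14.5


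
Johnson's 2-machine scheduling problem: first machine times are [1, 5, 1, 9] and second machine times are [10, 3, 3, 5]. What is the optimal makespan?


Apply Johnson's rule:
  Group 1 (a <= b): [(1, 1, 10), (3, 1, 3)]
  Group 2 (a > b): [(4, 9, 5), (2, 5, 3)]
Optimal job order: [1, 3, 4, 2]
Schedule:
  Job 1: M1 done at 1, M2 done at 11
  Job 3: M1 done at 2, M2 done at 14
  Job 4: M1 done at 11, M2 done at 19
  Job 2: M1 done at 16, M2 done at 22
Makespan = 22

22


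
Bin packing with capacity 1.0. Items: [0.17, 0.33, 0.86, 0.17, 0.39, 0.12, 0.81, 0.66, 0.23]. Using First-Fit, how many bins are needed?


Place items sequentially using First-Fit:
  Item 0.17 -> new Bin 1
  Item 0.33 -> Bin 1 (now 0.5)
  Item 0.86 -> new Bin 2
  Item 0.17 -> Bin 1 (now 0.67)
  Item 0.39 -> new Bin 3
  Item 0.12 -> Bin 1 (now 0.79)
  Item 0.81 -> new Bin 4
  Item 0.66 -> new Bin 5
  Item 0.23 -> Bin 3 (now 0.62)
Total bins used = 5

5


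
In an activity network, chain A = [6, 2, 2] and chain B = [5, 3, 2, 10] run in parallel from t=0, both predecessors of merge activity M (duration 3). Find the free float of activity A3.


ES(A3) = sum of predecessors on chain A = 8
EF(A3) = ES + duration = 8 + 2 = 10
Successor of A3 is M. ES(M) = max(sum(A), sum(B)) = max(10, 20) = 20
Free float = ES(successor) - EF(current) = 20 - 10 = 10

10


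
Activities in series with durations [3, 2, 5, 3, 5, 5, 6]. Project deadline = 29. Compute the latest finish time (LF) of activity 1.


LF(activity 1) = deadline - sum of successor durations
Successors: activities 2 through 7 with durations [2, 5, 3, 5, 5, 6]
Sum of successor durations = 26
LF = 29 - 26 = 3

3


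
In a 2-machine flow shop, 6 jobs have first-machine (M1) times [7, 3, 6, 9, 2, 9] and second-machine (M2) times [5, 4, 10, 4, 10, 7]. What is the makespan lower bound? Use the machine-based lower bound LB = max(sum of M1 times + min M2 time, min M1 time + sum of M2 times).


LB1 = sum(M1 times) + min(M2 times) = 36 + 4 = 40
LB2 = min(M1 times) + sum(M2 times) = 2 + 40 = 42
Lower bound = max(LB1, LB2) = max(40, 42) = 42

42


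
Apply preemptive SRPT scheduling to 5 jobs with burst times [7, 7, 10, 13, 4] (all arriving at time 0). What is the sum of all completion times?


Since all jobs arrive at t=0, SRPT equals SPT ordering.
SPT order: [4, 7, 7, 10, 13]
Completion times:
  Job 1: p=4, C=4
  Job 2: p=7, C=11
  Job 3: p=7, C=18
  Job 4: p=10, C=28
  Job 5: p=13, C=41
Total completion time = 4 + 11 + 18 + 28 + 41 = 102

102


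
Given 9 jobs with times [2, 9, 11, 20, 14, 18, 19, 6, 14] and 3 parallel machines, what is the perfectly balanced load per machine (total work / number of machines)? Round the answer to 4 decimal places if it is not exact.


Total processing time = 2 + 9 + 11 + 20 + 14 + 18 + 19 + 6 + 14 = 113
Number of machines = 3
Ideal balanced load = 113 / 3 = 37.6667

37.6667


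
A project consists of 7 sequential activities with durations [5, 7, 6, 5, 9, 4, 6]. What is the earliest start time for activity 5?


Activity 5 starts after activities 1 through 4 complete.
Predecessor durations: [5, 7, 6, 5]
ES = 5 + 7 + 6 + 5 = 23

23


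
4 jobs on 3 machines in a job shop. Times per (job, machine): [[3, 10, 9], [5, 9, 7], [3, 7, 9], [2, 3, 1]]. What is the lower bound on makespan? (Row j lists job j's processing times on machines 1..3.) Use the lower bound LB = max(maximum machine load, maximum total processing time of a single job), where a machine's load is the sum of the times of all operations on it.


Machine loads:
  Machine 1: 3 + 5 + 3 + 2 = 13
  Machine 2: 10 + 9 + 7 + 3 = 29
  Machine 3: 9 + 7 + 9 + 1 = 26
Max machine load = 29
Job totals:
  Job 1: 22
  Job 2: 21
  Job 3: 19
  Job 4: 6
Max job total = 22
Lower bound = max(29, 22) = 29

29


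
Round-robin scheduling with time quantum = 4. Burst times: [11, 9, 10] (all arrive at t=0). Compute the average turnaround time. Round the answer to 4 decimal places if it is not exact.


Time quantum = 4
Execution trace:
  J1 runs 4 units, time = 4
  J2 runs 4 units, time = 8
  J3 runs 4 units, time = 12
  J1 runs 4 units, time = 16
  J2 runs 4 units, time = 20
  J3 runs 4 units, time = 24
  J1 runs 3 units, time = 27
  J2 runs 1 units, time = 28
  J3 runs 2 units, time = 30
Finish times: [27, 28, 30]
Average turnaround = 85/3 = 28.3333

28.3333


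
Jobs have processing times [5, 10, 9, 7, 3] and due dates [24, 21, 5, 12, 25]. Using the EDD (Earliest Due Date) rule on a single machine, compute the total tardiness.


Sort by due date (EDD order): [(9, 5), (7, 12), (10, 21), (5, 24), (3, 25)]
Compute completion times and tardiness:
  Job 1: p=9, d=5, C=9, tardiness=max(0,9-5)=4
  Job 2: p=7, d=12, C=16, tardiness=max(0,16-12)=4
  Job 3: p=10, d=21, C=26, tardiness=max(0,26-21)=5
  Job 4: p=5, d=24, C=31, tardiness=max(0,31-24)=7
  Job 5: p=3, d=25, C=34, tardiness=max(0,34-25)=9
Total tardiness = 29

29


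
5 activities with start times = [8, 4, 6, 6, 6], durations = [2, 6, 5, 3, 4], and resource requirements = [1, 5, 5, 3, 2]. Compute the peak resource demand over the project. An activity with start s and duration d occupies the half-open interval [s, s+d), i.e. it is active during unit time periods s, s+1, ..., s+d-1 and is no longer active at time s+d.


Each activity i is active on [start_i, start_i + duration_i).
Compute total resource usage per time slot:
  t=0: active resources = [], total = 0
  t=1: active resources = [], total = 0
  t=2: active resources = [], total = 0
  t=3: active resources = [], total = 0
  t=4: active resources = [5], total = 5
  t=5: active resources = [5], total = 5
  t=6: active resources = [5, 5, 3, 2], total = 15
  t=7: active resources = [5, 5, 3, 2], total = 15
  t=8: active resources = [1, 5, 5, 3, 2], total = 16
  t=9: active resources = [1, 5, 5, 2], total = 13
  t=10: active resources = [5], total = 5
Peak resource demand = 16

16


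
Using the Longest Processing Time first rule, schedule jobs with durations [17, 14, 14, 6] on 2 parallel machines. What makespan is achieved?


Sort jobs in decreasing order (LPT): [17, 14, 14, 6]
Assign each job to the least loaded machine:
  Machine 1: jobs [17, 6], load = 23
  Machine 2: jobs [14, 14], load = 28
Makespan = max load = 28

28


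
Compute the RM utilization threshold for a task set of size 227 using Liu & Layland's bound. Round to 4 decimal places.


Compute 2^(1/227) = 1.0030581785
Subtract 1: 1.0030581785 - 1 = 0.0030581785
Multiply by n: 227 * 0.0030581785 = 0.6942065195
Round to 4 dp: 0.6942

0.6942


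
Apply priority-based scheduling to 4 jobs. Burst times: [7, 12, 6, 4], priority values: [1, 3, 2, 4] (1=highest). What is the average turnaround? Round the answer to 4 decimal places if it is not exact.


Sort by priority (ascending = highest first):
Order: [(1, 7), (2, 6), (3, 12), (4, 4)]
Completion times:
  Priority 1, burst=7, C=7
  Priority 2, burst=6, C=13
  Priority 3, burst=12, C=25
  Priority 4, burst=4, C=29
Average turnaround = 74/4 = 18.5

18.5


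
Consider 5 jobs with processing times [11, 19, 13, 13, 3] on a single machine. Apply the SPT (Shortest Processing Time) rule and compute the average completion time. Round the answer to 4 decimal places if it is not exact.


Sort jobs by processing time (SPT order): [3, 11, 13, 13, 19]
Compute completion times sequentially:
  Job 1: processing = 3, completes at 3
  Job 2: processing = 11, completes at 14
  Job 3: processing = 13, completes at 27
  Job 4: processing = 13, completes at 40
  Job 5: processing = 19, completes at 59
Sum of completion times = 143
Average completion time = 143/5 = 28.6

28.6


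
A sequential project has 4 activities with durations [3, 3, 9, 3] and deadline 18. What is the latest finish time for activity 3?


LF(activity 3) = deadline - sum of successor durations
Successors: activities 4 through 4 with durations [3]
Sum of successor durations = 3
LF = 18 - 3 = 15

15


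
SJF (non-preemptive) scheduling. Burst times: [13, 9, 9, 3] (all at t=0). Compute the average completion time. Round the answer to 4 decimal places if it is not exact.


SJF order (ascending): [3, 9, 9, 13]
Completion times:
  Job 1: burst=3, C=3
  Job 2: burst=9, C=12
  Job 3: burst=9, C=21
  Job 4: burst=13, C=34
Average completion = 70/4 = 17.5

17.5


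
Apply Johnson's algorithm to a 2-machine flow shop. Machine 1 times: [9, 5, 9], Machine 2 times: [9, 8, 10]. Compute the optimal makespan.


Apply Johnson's rule:
  Group 1 (a <= b): [(2, 5, 8), (1, 9, 9), (3, 9, 10)]
  Group 2 (a > b): []
Optimal job order: [2, 1, 3]
Schedule:
  Job 2: M1 done at 5, M2 done at 13
  Job 1: M1 done at 14, M2 done at 23
  Job 3: M1 done at 23, M2 done at 33
Makespan = 33

33


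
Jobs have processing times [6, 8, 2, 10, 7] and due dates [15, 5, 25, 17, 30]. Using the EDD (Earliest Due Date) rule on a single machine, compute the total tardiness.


Sort by due date (EDD order): [(8, 5), (6, 15), (10, 17), (2, 25), (7, 30)]
Compute completion times and tardiness:
  Job 1: p=8, d=5, C=8, tardiness=max(0,8-5)=3
  Job 2: p=6, d=15, C=14, tardiness=max(0,14-15)=0
  Job 3: p=10, d=17, C=24, tardiness=max(0,24-17)=7
  Job 4: p=2, d=25, C=26, tardiness=max(0,26-25)=1
  Job 5: p=7, d=30, C=33, tardiness=max(0,33-30)=3
Total tardiness = 14

14


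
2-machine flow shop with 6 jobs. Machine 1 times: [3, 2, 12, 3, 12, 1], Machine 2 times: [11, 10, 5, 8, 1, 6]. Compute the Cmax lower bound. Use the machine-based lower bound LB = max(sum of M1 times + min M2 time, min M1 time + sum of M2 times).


LB1 = sum(M1 times) + min(M2 times) = 33 + 1 = 34
LB2 = min(M1 times) + sum(M2 times) = 1 + 41 = 42
Lower bound = max(LB1, LB2) = max(34, 42) = 42

42


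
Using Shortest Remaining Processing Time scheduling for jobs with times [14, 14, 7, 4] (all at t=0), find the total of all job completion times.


Since all jobs arrive at t=0, SRPT equals SPT ordering.
SPT order: [4, 7, 14, 14]
Completion times:
  Job 1: p=4, C=4
  Job 2: p=7, C=11
  Job 3: p=14, C=25
  Job 4: p=14, C=39
Total completion time = 4 + 11 + 25 + 39 = 79

79


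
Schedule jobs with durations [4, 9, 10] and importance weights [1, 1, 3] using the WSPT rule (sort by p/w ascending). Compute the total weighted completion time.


Compute p/w ratios and sort ascending (WSPT): [(10, 3), (4, 1), (9, 1)]
Compute weighted completion times:
  Job (p=10,w=3): C=10, w*C=3*10=30
  Job (p=4,w=1): C=14, w*C=1*14=14
  Job (p=9,w=1): C=23, w*C=1*23=23
Total weighted completion time = 67

67


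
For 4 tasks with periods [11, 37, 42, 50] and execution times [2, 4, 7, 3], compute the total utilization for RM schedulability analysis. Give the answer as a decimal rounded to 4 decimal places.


Compute individual utilizations (exact fractions):
  Task 1: C/T = 2/11 (approx. 0.1818)
  Task 2: C/T = 4/37 (approx. 0.1081)
  Task 3: C/T = 7/42 = 1/6 (approx. 0.1667)
  Task 4: C/T = 3/50 (approx. 0.06)
Total utilization U = 2/11 + 4/37 + 1/6 + 3/50 = 15769/30525
Rounded to 4 decimal places: U = 0.5166
RM (Liu & Layland) bound for 4 tasks = 0.756828; compare with U = 15769/30525 (approx. 0.516593)
U <= bound, so schedulable by RM sufficient condition.

0.5166


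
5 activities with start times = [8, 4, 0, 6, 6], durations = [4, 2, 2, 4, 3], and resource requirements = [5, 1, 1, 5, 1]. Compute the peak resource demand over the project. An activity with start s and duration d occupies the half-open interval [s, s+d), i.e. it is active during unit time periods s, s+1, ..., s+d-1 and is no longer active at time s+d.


Each activity i is active on [start_i, start_i + duration_i).
Compute total resource usage per time slot:
  t=0: active resources = [1], total = 1
  t=1: active resources = [1], total = 1
  t=2: active resources = [], total = 0
  t=3: active resources = [], total = 0
  t=4: active resources = [1], total = 1
  t=5: active resources = [1], total = 1
  t=6: active resources = [5, 1], total = 6
  t=7: active resources = [5, 1], total = 6
  t=8: active resources = [5, 5, 1], total = 11
  t=9: active resources = [5, 5], total = 10
  t=10: active resources = [5], total = 5
  t=11: active resources = [5], total = 5
Peak resource demand = 11

11
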